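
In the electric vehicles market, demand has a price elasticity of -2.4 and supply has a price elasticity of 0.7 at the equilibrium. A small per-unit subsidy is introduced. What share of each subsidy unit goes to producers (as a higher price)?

Producer share = 24/31

For a small subsidy around the equilibrium, the benefit split depends on the relative slopes, which at a point are proportional to the elasticities.
Buyer share = εs/(εs + |εd|) = 0.7/(0.7 + 2.4) = 7/31; seller share = |εd|/(εs + |εd|) = 24/31.
So producers capture 24/31 of the subsidy.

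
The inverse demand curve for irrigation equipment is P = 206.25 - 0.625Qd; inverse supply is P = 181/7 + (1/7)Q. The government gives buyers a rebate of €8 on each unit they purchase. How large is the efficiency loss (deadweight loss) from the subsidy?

Deadweight loss = 1792/43

Pre-subsidy: 206.25 - 0.625Q = 181/7 + (1/7)Q gives Q* = 10102/43 and P* = 2555/43.
With the rebate, buyers effectively pay Pb = Ps − 8, where Ps is the price sellers receive.
On the curves, Pb = 206.25 - 0.625Q and Ps = 181/7 + (1/7)Q; the wedge Ps − Pb = 8 gives 181/7 + (1/7)Q − (206.25 - 0.625Q) = 8, so Q' = 10550/43.
Then Pb = 206.25 − 0.625·(10550/43) = 2275/43 and Ps = 181/7 + (1/7)·(10550/43) = 2619/43.
The subsidy expands output by 10550/43 − 10102/43 = 448/43 past the efficient level; on those units the gap between marginal cost and willingness to pay runs from 0 up to 8.
DWL = ½ × 8 × 448/43 = 1792/43.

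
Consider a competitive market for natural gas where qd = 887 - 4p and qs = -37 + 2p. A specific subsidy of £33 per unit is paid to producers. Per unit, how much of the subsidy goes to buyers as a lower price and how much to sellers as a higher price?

Pre-subsidy: 887 - 4p = -37 + 2p gives p* = 154, q* = 271.
With the subsidy, sellers receive ps = pb + 33 for each unit, where pb is the price buyers pay.
Supply in terms of pb becomes qs = -37 + 2(pb + 33) = 29 + 2pb. Setting this equal to demand: 887 - 4pb = 29 + 2pb, so pb = 143.
Sellers receive ps = 143 + 33 = 176; q' = 887 − 4·143 = 315.
Buyers' price falls by p* − pb = 154 − 143 = 11; sellers' price rises by ps − p* = 176 − 154 = 22.

Buyers gain £11 per unit; sellers gain £22 per unit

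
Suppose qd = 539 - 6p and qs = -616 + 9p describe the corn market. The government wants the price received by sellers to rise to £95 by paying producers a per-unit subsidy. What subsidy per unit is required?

Required subsidy s = £45 per unit

At a seller price of 95, quantity supplied is -616 + 9·95 = 239.
Buyers absorb 239 only when they pay pb with 539 − 6·pb = 239, i.e. pb = 50.
s = ps − pb = 95 − 50 = 45.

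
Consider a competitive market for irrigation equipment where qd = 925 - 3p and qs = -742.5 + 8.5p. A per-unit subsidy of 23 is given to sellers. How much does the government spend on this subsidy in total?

Pre-subsidy: 925 - 3p = -742.5 + 8.5p gives p* = 145, q* = 490.
With the subsidy, sellers receive ps = pb + 23 for each unit, where pb is the price buyers pay.
Supply in terms of pb becomes qs = -742.5 + 8.5(pb + 23) = -547 + 8.5pb. Setting this equal to demand: 925 - 3pb = -547 + 8.5pb, so pb = 128.
Sellers receive ps = 128 + 23 = 151; q' = 925 − 3·128 = 541.
Government outlay = subsidy × quantity = 23 × 541 = 12443.

Government cost = 12443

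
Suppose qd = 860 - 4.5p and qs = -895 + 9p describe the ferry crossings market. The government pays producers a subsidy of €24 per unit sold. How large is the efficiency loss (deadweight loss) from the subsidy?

Pre-subsidy: 860 - 4.5p = -895 + 9p gives p* = 130, q* = 275.
With the subsidy, sellers receive ps = pb + 24 for each unit, where pb is the price buyers pay.
Supply in terms of pb becomes qs = -895 + 9(pb + 24) = -679 + 9pb. Setting this equal to demand: 860 - 4.5pb = -679 + 9pb, so pb = 114.
Sellers receive ps = 114 + 24 = 138; q' = 860 − 4.5·114 = 347.
The subsidy expands output by 347 − 275 = 72 past the efficient level; on those units the gap between marginal cost and willingness to pay runs from 0 up to 24.
DWL = ½ × 24 × 72 = 864.

Deadweight loss = €864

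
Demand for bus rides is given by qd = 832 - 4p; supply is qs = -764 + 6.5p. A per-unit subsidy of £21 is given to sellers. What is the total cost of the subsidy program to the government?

Government cost = £5796

Pre-subsidy: 832 - 4p = -764 + 6.5p gives p* = 152, q* = 224.
With the subsidy, sellers receive ps = pb + 21 for each unit, where pb is the price buyers pay.
Supply in terms of pb becomes qs = -764 + 6.5(pb + 21) = -627.5 + 6.5pb. Setting this equal to demand: 832 - 4pb = -627.5 + 6.5pb, so pb = 139.
Sellers receive ps = 139 + 21 = 160; q' = 832 − 4·139 = 276.
Government outlay = subsidy × quantity = 21 × 276 = 5796.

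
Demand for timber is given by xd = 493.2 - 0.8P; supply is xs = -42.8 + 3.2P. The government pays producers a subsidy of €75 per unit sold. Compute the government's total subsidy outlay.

Pre-subsidy: 493.2 - 0.8P = -42.8 + 3.2P gives P* = 134, x* = 386.
With the subsidy, sellers receive Ps = Pb + 75 for each unit, where Pb is the price buyers pay.
Supply in terms of Pb becomes xs = -42.8 + 3.2(Pb + 75) = 197.2 + 3.2Pb. Setting this equal to demand: 493.2 - 0.8Pb = 197.2 + 3.2Pb, so Pb = 74.
Sellers receive Ps = 74 + 75 = 149; x' = 493.2 − 0.8·74 = 434.
Government outlay = subsidy × quantity = 75 × 434 = 32550.

Government cost = €32550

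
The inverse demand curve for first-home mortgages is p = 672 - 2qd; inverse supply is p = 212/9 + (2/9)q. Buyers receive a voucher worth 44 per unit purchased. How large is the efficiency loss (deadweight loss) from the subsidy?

Pre-subsidy: 672 - 2q = 212/9 + (2/9)q gives q* = 291.8 and p* = 88.4.
With the rebate, buyers effectively pay pb = ps − 44, where ps is the price sellers receive.
On the curves, pb = 672 - 2q and ps = 212/9 + (2/9)q; the wedge ps − pb = 44 gives 212/9 + (2/9)q − (672 - 2q) = 44, so q' = 311.6.
Then pb = 672 − 2·311.6 = 48.8 and ps = 212/9 + (2/9)·311.6 = 92.8.
The subsidy expands output by 311.6 − 291.8 = 19.8 past the efficient level; on those units the gap between marginal cost and willingness to pay runs from 0 up to 44.
DWL = ½ × 44 × 19.8 = 435.6.

Deadweight loss = 435.6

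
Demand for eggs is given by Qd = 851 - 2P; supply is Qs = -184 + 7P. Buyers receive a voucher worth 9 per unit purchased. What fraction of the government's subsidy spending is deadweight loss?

Pre-subsidy: 851 - 2P = -184 + 7P gives P* = 115, Q* = 621.
With the rebate, buyers effectively pay Pb = Ps − 9, where Ps is the price sellers receive.
Demand in terms of Ps becomes Qd = 851 − 2(Ps − 9) = 869 - 2Ps. Setting this equal to supply: 869 - 2Ps = -184 + 7Ps, so Ps = 117.
Buyers pay Pb = 117 − 9 = 108; Q' = -184 + 7·117 = 635.
ΔCS = ½(621 + 635)(115 − 108) = 4396; ΔPS = ½(621 + 635)(117 − 115) = 1256.
Government spending = 9 × 635 = 5715.
DWL = ½ × 9 × (635 − 621) = 63; fraction = 63 / 5715 = 7/635.

DWL / government spending = 7/635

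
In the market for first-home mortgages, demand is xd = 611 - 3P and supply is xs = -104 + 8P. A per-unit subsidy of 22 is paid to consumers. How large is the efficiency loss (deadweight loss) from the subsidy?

Deadweight loss = 528

Pre-subsidy: 611 - 3P = -104 + 8P gives P* = 65, x* = 416.
With the rebate, buyers effectively pay Pb = Ps − 22, where Ps is the price sellers receive.
Demand in terms of Ps becomes xd = 611 − 3(Ps − 22) = 677 - 3Ps. Setting this equal to supply: 677 - 3Ps = -104 + 8Ps, so Ps = 71.
Buyers pay Pb = 71 − 22 = 49; x' = -104 + 8·71 = 464.
The subsidy expands output by 464 − 416 = 48 past the efficient level; on those units the gap between marginal cost and willingness to pay runs from 0 up to 22.
DWL = ½ × 22 × 48 = 528.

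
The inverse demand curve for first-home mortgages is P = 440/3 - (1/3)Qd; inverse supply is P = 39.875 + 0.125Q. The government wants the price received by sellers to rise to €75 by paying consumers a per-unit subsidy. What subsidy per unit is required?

Required subsidy s = €22 per unit

At a seller price of 75, quantity supplied is -319 + 8·75 = 281.
Buyers absorb 281 only when they pay Pb = 440/3 − (1/3)·281 = 53.
s = Ps − Pb = 75 − 53 = 22.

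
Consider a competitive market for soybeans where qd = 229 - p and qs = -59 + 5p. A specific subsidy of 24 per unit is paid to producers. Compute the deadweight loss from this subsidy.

Pre-subsidy: 229 - p = -59 + 5p gives p* = 48, q* = 181.
With the subsidy, sellers receive ps = pb + 24 for each unit, where pb is the price buyers pay.
Supply in terms of pb becomes qs = -59 + 5(pb + 24) = 61 + 5pb. Setting this equal to demand: 229 - pb = 61 + 5pb, so pb = 28.
Sellers receive ps = 28 + 24 = 52; q' = 229 − 1·28 = 201.
The subsidy expands output by 201 − 181 = 20 past the efficient level; on those units the gap between marginal cost and willingness to pay runs from 0 up to 24.
DWL = ½ × 24 × 20 = 240.

Deadweight loss = 240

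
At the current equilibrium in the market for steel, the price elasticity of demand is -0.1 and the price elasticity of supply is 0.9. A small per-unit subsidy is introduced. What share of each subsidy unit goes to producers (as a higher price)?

For a small subsidy around the equilibrium, the benefit split depends on the relative slopes, which at a point are proportional to the elasticities.
Buyer share = εs/(εs + |εd|) = 0.9/(0.9 + 0.1) = 0.9; seller share = |εd|/(εs + |εd|) = 0.1.
So producers capture 0.1 of the subsidy.

Producer share = 0.1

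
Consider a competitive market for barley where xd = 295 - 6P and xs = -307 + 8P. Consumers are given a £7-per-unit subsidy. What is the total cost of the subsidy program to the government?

Government cost = £427

Pre-subsidy: 295 - 6P = -307 + 8P gives P* = 43, x* = 37.
With the rebate, buyers effectively pay Pb = Ps − 7, where Ps is the price sellers receive.
Demand in terms of Ps becomes xd = 295 − 6(Ps − 7) = 337 - 6Ps. Setting this equal to supply: 337 - 6Ps = -307 + 8Ps, so Ps = 46.
Buyers pay Pb = 46 − 7 = 39; x' = -307 + 8·46 = 61.
Government outlay = subsidy × quantity = 7 × 61 = 427.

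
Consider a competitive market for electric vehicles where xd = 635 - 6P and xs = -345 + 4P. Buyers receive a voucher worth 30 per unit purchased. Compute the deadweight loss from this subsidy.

Deadweight loss = 1080

Pre-subsidy: 635 - 6P = -345 + 4P gives P* = 98, x* = 47.
With the rebate, buyers effectively pay Pb = Ps − 30, where Ps is the price sellers receive.
Demand in terms of Ps becomes xd = 635 − 6(Ps − 30) = 815 - 6Ps. Setting this equal to supply: 815 - 6Ps = -345 + 4Ps, so Ps = 116.
Buyers pay Pb = 116 − 30 = 86; x' = -345 + 4·116 = 119.
The subsidy expands output by 119 − 47 = 72 past the efficient level; on those units the gap between marginal cost and willingness to pay runs from 0 up to 30.
DWL = ½ × 30 × 72 = 1080.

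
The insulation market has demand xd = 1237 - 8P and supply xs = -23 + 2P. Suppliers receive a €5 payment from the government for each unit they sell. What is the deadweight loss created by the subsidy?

Deadweight loss = €20

Pre-subsidy: 1237 - 8P = -23 + 2P gives P* = 126, x* = 229.
With the subsidy, sellers receive Ps = Pb + 5 for each unit, where Pb is the price buyers pay.
Supply in terms of Pb becomes xs = -23 + 2(Pb + 5) = -13 + 2Pb. Setting this equal to demand: 1237 - 8Pb = -13 + 2Pb, so Pb = 125.
Sellers receive Ps = 125 + 5 = 130; x' = 1237 − 8·125 = 237.
The subsidy expands output by 237 − 229 = 8 past the efficient level; on those units the gap between marginal cost and willingness to pay runs from 0 up to 5.
DWL = ½ × 5 × 8 = 20.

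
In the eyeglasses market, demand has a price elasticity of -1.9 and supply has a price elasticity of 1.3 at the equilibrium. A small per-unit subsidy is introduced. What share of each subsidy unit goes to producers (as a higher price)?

For a small subsidy around the equilibrium, the benefit split depends on the relative slopes, which at a point are proportional to the elasticities.
Buyer share = εs/(εs + |εd|) = 1.3/(1.3 + 1.9) = 0.40625; seller share = |εd|/(εs + |εd|) = 0.59375.
So producers capture 0.59375 of the subsidy.

Producer share = 0.59375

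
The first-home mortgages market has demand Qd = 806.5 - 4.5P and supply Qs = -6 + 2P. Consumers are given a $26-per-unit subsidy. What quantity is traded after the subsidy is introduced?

Pre-subsidy: 806.5 - 4.5P = -6 + 2P gives P* = 125, Q* = 244.
With the rebate, buyers effectively pay Pb = Ps − 26, where Ps is the price sellers receive.
Demand in terms of Ps becomes Qd = 806.5 − 4.5(Ps − 26) = 923.5 - 4.5Ps. Setting this equal to supply: 923.5 - 4.5Ps = -6 + 2Ps, so Ps = 143.
Buyers pay Pb = 143 − 26 = 117; Q' = -6 + 2·143 = 280.

Q' = 280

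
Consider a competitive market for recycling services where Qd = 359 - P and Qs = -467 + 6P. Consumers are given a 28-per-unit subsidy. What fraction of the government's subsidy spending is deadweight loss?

Pre-subsidy: 359 - P = -467 + 6P gives P* = 118, Q* = 241.
With the rebate, buyers effectively pay Pb = Ps − 28, where Ps is the price sellers receive.
Demand in terms of Ps becomes Qd = 359 − 1(Ps − 28) = 387 - Ps. Setting this equal to supply: 387 - Ps = -467 + 6Ps, so Ps = 122.
Buyers pay Pb = 122 − 28 = 94; Q' = -467 + 6·122 = 265.
ΔCS = ½(241 + 265)(118 − 94) = 6072; ΔPS = ½(241 + 265)(122 − 118) = 1012.
Government spending = 28 × 265 = 7420.
DWL = ½ × 28 × (265 − 241) = 336; fraction = 336 / 7420 = 12/265.

DWL / government spending = 12/265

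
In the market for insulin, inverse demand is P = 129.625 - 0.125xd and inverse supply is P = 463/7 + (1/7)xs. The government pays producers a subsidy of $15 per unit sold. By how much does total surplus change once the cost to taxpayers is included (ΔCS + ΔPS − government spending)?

Pre-subsidy: 129.625 - 0.125x = 463/7 + (1/7)x gives x* = 237 and P* = 100.
With the subsidy, sellers receive Ps = Pb + 15 for each unit, where Pb is the price buyers pay.
On the curves, Pb = 129.625 - 0.125x and Ps = 463/7 + (1/7)x; the wedge Ps − Pb = 15 gives 463/7 + (1/7)x − (129.625 - 0.125x) = 15, so x' = 293.
Then Pb = 129.625 − 0.125·293 = 93 and Ps = 463/7 + (1/7)·293 = 108.
ΔCS = ½(237 + 293)(100 − 93) = 1855; ΔPS = ½(237 + 293)(108 − 100) = 2120.
Government spending = 15 × 293 = 4395.
Net change = 1855 + 2120 − 4395 = -420. The loss equals the DWL triangle ½·15·56.

Net change in total surplus = -$420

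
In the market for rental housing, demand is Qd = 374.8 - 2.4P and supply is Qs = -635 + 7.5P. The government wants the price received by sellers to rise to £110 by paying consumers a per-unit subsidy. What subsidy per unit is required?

Required subsidy s = £33 per unit

At a seller price of 110, quantity supplied is -635 + 7.5·110 = 190.
Buyers absorb 190 only when they pay Pb with 374.8 − 2.4·Pb = 190, i.e. Pb = 77.
s = Ps − Pb = 110 − 77 = 33.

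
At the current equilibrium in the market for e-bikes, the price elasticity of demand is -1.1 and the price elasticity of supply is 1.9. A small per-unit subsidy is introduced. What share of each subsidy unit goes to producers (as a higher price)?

For a small subsidy around the equilibrium, the benefit split depends on the relative slopes, which at a point are proportional to the elasticities.
Buyer share = εs/(εs + |εd|) = 1.9/(1.9 + 1.1) = 19/30; seller share = |εd|/(εs + |εd|) = 11/30.
So producers capture 11/30 of the subsidy.

Producer share = 11/30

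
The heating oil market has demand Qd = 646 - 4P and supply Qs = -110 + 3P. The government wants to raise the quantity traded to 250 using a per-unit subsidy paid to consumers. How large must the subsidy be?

At Q = 250, invert demand for the buyer price: Pb = (646 − 250)/4 = 99; invert supply for the seller price: Ps = (250 − (-110))/3 = 120.
The subsidy must fill the gap: s = Ps − Pb = 120 − 99 = 21.

Required subsidy s = 21 per unit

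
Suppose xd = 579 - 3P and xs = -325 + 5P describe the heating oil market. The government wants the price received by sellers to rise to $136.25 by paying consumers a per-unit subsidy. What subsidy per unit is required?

Required subsidy s = $62 per unit

At a seller price of 136.25, quantity supplied is -325 + 5·136.25 = 356.25.
Buyers absorb 356.25 only when they pay Pb with 579 − 3·Pb = 356.25, i.e. Pb = 74.25.
s = Ps − Pb = 136.25 − 74.25 = 62.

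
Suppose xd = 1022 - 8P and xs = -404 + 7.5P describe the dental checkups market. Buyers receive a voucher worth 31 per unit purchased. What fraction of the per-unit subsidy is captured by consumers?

Pre-subsidy: 1022 - 8P = -404 + 7.5P gives P* = 92, x* = 286.
With the rebate, buyers effectively pay Pb = Ps − 31, where Ps is the price sellers receive.
Demand in terms of Ps becomes xd = 1022 − 8(Ps − 31) = 1270 - 8Ps. Setting this equal to supply: 1270 - 8Ps = -404 + 7.5Ps, so Ps = 108.
Buyers pay Pb = 108 − 31 = 77; x' = -404 + 7.5·108 = 406.
Buyers' price falls by P* − Pb = 92 − 77 = 15; sellers' price rises by Ps − P* = 108 − 92 = 16.
So consumers capture 15/31 = 15/31 of each unit of subsidy.

Consumer share = 15/31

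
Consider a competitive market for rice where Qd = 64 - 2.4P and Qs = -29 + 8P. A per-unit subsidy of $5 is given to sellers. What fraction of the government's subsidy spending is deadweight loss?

DWL / government spending = 60/673

Pre-subsidy: 64 - 2.4P = -29 + 8P gives P* = 465/52, Q* = 553/13.
With the subsidy, sellers receive Ps = Pb + 5 for each unit, where Pb is the price buyers pay.
Supply in terms of Pb becomes Qs = -29 + 8(Pb + 5) = 11 + 8Pb. Setting this equal to demand: 64 - 2.4Pb = 11 + 8Pb, so Pb = 265/52.
Sellers receive Ps = 265/52 + 5 = 525/52; Q' = 64 − 2.4·(265/52) = 673/13.
ΔCS = ½(553/13 + 673/13)(465/52 − 265/52) = 30650/169; ΔPS = ½(553/13 + 673/13)(525/52 − 465/52) = 9195/169.
Government spending = 5 × 673/13 = 3365/13.
DWL = ½ × 5 × (673/13 − 553/13) = 300/13; fraction = (300/13) / (3365/13) = 60/673.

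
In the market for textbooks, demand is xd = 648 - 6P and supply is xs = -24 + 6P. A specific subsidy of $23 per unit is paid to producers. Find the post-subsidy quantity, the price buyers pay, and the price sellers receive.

x' = 381; buyers pay $44.5; sellers receive $67.5

Pre-subsidy: 648 - 6P = -24 + 6P gives P* = 56, x* = 312.
With the subsidy, sellers receive Ps = Pb + 23 for each unit, where Pb is the price buyers pay.
Supply in terms of Pb becomes xs = -24 + 6(Pb + 23) = 114 + 6Pb. Setting this equal to demand: 648 - 6Pb = 114 + 6Pb, so Pb = 44.5.
Sellers receive Ps = 44.5 + 23 = 67.5; x' = 648 − 6·44.5 = 381.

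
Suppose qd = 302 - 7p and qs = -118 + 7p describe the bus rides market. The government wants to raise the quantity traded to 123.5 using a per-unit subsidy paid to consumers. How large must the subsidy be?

Required subsidy s = 9 per unit

At q = 123.5, invert demand for the buyer price: pb = (302 − 123.5)/7 = 25.5; invert supply for the seller price: ps = (123.5 − (-118))/7 = 34.5.
The subsidy must fill the gap: s = ps − pb = 34.5 − 25.5 = 9.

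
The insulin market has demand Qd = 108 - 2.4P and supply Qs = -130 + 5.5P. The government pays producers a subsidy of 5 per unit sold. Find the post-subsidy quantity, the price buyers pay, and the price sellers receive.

Pre-subsidy: 108 - 2.4P = -130 + 5.5P gives P* = 2380/79, Q* = 2820/79.
With the subsidy, sellers receive Ps = Pb + 5 for each unit, where Pb is the price buyers pay.
Supply in terms of Pb becomes Qs = -130 + 5.5(Pb + 5) = -102.5 + 5.5Pb. Setting this equal to demand: 108 - 2.4Pb = -102.5 + 5.5Pb, so Pb = 2105/79.
Sellers receive Ps = 2105/79 + 5 = 2500/79; Q' = 108 − 2.4·(2105/79) = 3480/79.

Q' = 3480/79; buyers pay 2105/79; sellers receive 2500/79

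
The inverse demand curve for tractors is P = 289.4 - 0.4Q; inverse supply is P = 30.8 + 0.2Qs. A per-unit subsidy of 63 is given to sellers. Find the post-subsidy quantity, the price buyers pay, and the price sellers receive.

Q' = 536; buyers pay 75; sellers receive 138

Pre-subsidy: 289.4 - 0.4Q = 30.8 + 0.2Q gives Q* = 431 and P* = 117.
With the subsidy, sellers receive Ps = Pb + 63 for each unit, where Pb is the price buyers pay.
On the curves, Pb = 289.4 - 0.4Q and Ps = 30.8 + 0.2Q; the wedge Ps − Pb = 63 gives 30.8 + 0.2Q − (289.4 - 0.4Q) = 63, so Q' = 536.
Then Pb = 289.4 − 0.4·536 = 75 and Ps = 30.8 + 0.2·536 = 138.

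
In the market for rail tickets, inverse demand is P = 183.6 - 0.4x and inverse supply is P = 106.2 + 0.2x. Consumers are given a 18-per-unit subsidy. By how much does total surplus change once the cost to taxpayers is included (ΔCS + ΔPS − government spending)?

Pre-subsidy: 183.6 - 0.4x = 106.2 + 0.2x gives x* = 129 and P* = 132.
With the rebate, buyers effectively pay Pb = Ps − 18, where Ps is the price sellers receive.
On the curves, Pb = 183.6 - 0.4x and Ps = 106.2 + 0.2x; the wedge Ps − Pb = 18 gives 106.2 + 0.2x − (183.6 - 0.4x) = 18, so x' = 159.
Then Pb = 183.6 − 0.4·159 = 120 and Ps = 106.2 + 0.2·159 = 138.
ΔCS = ½(129 + 159)(132 − 120) = 1728; ΔPS = ½(129 + 159)(138 − 132) = 864.
Government spending = 18 × 159 = 2862.
Net change = 1728 + 864 − 2862 = -270. The loss equals the DWL triangle ½·18·30.

Net change in total surplus = -270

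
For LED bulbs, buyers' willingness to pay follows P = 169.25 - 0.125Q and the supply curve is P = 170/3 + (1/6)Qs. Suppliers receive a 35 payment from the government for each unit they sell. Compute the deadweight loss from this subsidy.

Pre-subsidy: 169.25 - 0.125Q = 170/3 + (1/6)Q gives Q* = 386 and P* = 121.
With the subsidy, sellers receive Ps = Pb + 35 for each unit, where Pb is the price buyers pay.
On the curves, Pb = 169.25 - 0.125Q and Ps = 170/3 + (1/6)Q; the wedge Ps − Pb = 35 gives 170/3 + (1/6)Q − (169.25 - 0.125Q) = 35, so Q' = 506.
Then Pb = 169.25 − 0.125·506 = 106 and Ps = 170/3 + (1/6)·506 = 141.
The subsidy expands output by 506 − 386 = 120 past the efficient level; on those units the gap between marginal cost and willingness to pay runs from 0 up to 35.
DWL = ½ × 35 × 120 = 2100.

Deadweight loss = 2100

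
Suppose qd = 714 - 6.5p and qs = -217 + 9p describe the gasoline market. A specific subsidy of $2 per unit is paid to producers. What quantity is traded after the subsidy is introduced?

q' = 10265/31

Pre-subsidy: 714 - 6.5p = -217 + 9p gives p* = 1862/31, q* = 10031/31.
With the subsidy, sellers receive ps = pb + 2 for each unit, where pb is the price buyers pay.
Supply in terms of pb becomes qs = -217 + 9(pb + 2) = -199 + 9pb. Setting this equal to demand: 714 - 6.5pb = -199 + 9pb, so pb = 1826/31.
Sellers receive ps = 1826/31 + 2 = 1888/31; q' = 714 − 6.5·(1826/31) = 10265/31.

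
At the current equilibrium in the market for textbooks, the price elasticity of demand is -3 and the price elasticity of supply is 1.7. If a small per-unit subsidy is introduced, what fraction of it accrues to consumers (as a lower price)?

For a small subsidy around the equilibrium, the benefit split depends on the relative slopes, which at a point are proportional to the elasticities.
Buyer share = εs/(εs + |εd|) = 1.7/(1.7 + 3) = 17/47; seller share = |εd|/(εs + |εd|) = 30/47.

Consumer share = 17/47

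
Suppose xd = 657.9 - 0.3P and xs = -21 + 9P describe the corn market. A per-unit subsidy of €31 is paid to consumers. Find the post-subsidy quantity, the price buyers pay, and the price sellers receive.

x' = 645; buyers pay €43; sellers receive €74

Pre-subsidy: 657.9 - 0.3P = -21 + 9P gives P* = 73, x* = 636.
With the rebate, buyers effectively pay Pb = Ps − 31, where Ps is the price sellers receive.
Demand in terms of Ps becomes xd = 657.9 − 0.3(Ps − 31) = 667.2 - 0.3Ps. Setting this equal to supply: 667.2 - 0.3Ps = -21 + 9Ps, so Ps = 74.
Buyers pay Pb = 74 − 31 = 43; x' = -21 + 9·74 = 645.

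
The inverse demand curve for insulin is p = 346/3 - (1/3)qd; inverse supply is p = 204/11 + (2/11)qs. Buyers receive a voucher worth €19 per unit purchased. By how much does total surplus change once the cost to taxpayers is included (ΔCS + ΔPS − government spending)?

Net change in total surplus = -11913/34

Pre-subsidy: 346/3 - (1/3)q = 204/11 + (2/11)q gives q* = 3194/17 and p* = 896/17.
With the rebate, buyers effectively pay pb = ps − 19, where ps is the price sellers receive.
On the curves, pb = 346/3 - (1/3)q and ps = 204/11 + (2/11)q; the wedge ps − pb = 19 gives 204/11 + (2/11)q − (346/3 - (1/3)q) = 19, so q' = 3821/17.
Then pb = 346/3 − (1/3)·(3821/17) = 687/17 and ps = 204/11 + (2/11)·(3821/17) = 1010/17.
ΔCS = ½(3194/17 + 3821/17)(896/17 − 687/17) = 1466135/578; ΔPS = ½(3194/17 + 3821/17)(1010/17 − 896/17) = 399855/289.
Government spending = 19 × 3821/17 = 72599/17.
Net change = 1466135/578 + 399855/289 − 72599/17 = -11913/34. The loss equals the DWL triangle ½·19·627/17.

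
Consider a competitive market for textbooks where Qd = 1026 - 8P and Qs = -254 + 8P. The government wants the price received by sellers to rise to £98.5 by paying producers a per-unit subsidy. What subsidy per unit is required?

At a seller price of 98.5, quantity supplied is -254 + 8·98.5 = 534.
Buyers absorb 534 only when they pay Pb with 1026 − 8·Pb = 534, i.e. Pb = 61.5.
s = Ps − Pb = 98.5 − 61.5 = 37.

Required subsidy s = £37 per unit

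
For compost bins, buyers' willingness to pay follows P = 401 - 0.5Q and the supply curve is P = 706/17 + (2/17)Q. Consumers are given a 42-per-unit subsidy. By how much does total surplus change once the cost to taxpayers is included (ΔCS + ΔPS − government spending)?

Pre-subsidy: 401 - 0.5Q = 706/17 + (2/17)Q gives Q* = 582 and P* = 110.
With the rebate, buyers effectively pay Pb = Ps − 42, where Ps is the price sellers receive.
On the curves, Pb = 401 - 0.5Q and Ps = 706/17 + (2/17)Q; the wedge Ps − Pb = 42 gives 706/17 + (2/17)Q − (401 - 0.5Q) = 42, so Q' = 650.
Then Pb = 401 − 0.5·650 = 76 and Ps = 706/17 + (2/17)·650 = 118.
ΔCS = ½(582 + 650)(110 − 76) = 20944; ΔPS = ½(582 + 650)(118 − 110) = 4928.
Government spending = 42 × 650 = 27300.
Net change = 20944 + 4928 − 27300 = -1428. The loss equals the DWL triangle ½·42·68.

Net change in total surplus = -1428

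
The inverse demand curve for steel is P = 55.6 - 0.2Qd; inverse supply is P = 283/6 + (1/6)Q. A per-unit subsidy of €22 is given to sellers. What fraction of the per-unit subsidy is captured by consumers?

Consumer share = 6/11

Pre-subsidy: 55.6 - 0.2Q = 283/6 + (1/6)Q gives Q* = 23 and P* = 51.
With the subsidy, sellers receive Ps = Pb + 22 for each unit, where Pb is the price buyers pay.
On the curves, Pb = 55.6 - 0.2Q and Ps = 283/6 + (1/6)Q; the wedge Ps − Pb = 22 gives 283/6 + (1/6)Q − (55.6 - 0.2Q) = 22, so Q' = 83.
Then Pb = 55.6 − 0.2·83 = 39 and Ps = 283/6 + (1/6)·83 = 61.
Buyers' price falls by P* − Pb = 51 − 39 = 12; sellers' price rises by Ps − P* = 61 − 51 = 10.
So consumers capture 12/22 = 6/11 of each unit of subsidy.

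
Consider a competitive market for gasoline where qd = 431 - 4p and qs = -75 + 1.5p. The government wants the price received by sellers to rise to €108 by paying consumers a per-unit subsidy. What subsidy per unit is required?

Required subsidy s = €22 per unit

At a seller price of 108, quantity supplied is -75 + 1.5·108 = 87.
Buyers absorb 87 only when they pay pb with 431 − 4·pb = 87, i.e. pb = 86.
s = ps − pb = 108 − 86 = 22.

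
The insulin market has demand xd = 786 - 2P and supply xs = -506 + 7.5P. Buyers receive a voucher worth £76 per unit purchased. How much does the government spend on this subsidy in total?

Pre-subsidy: 786 - 2P = -506 + 7.5P gives P* = 136, x* = 514.
With the rebate, buyers effectively pay Pb = Ps − 76, where Ps is the price sellers receive.
Demand in terms of Ps becomes xd = 786 − 2(Ps − 76) = 938 - 2Ps. Setting this equal to supply: 938 - 2Ps = -506 + 7.5Ps, so Ps = 152.
Buyers pay Pb = 152 − 76 = 76; x' = -506 + 7.5·152 = 634.
Government outlay = subsidy × quantity = 76 × 634 = 48184.

Government cost = £48184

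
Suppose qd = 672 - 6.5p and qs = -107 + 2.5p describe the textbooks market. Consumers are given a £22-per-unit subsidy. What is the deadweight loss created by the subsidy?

Pre-subsidy: 672 - 6.5p = -107 + 2.5p gives p* = 779/9, q* = 1969/18.
With the rebate, buyers effectively pay pb = ps − 22, where ps is the price sellers receive.
Demand in terms of ps becomes qd = 672 − 6.5(ps − 22) = 815 - 6.5ps. Setting this equal to supply: 815 - 6.5ps = -107 + 2.5ps, so ps = 922/9.
Buyers pay pb = 922/9 − 22 = 724/9; q' = -107 + 2.5·(922/9) = 1342/9.
The subsidy expands output by 1342/9 − 1969/18 = 715/18 past the efficient level; on those units the gap between marginal cost and willingness to pay runs from 0 up to 22.
DWL = ½ × 22 × 715/18 = 7865/18.

Deadweight loss = 7865/18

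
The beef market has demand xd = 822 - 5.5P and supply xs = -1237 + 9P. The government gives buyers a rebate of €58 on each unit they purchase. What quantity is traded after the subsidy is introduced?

Pre-subsidy: 822 - 5.5P = -1237 + 9P gives P* = 142, x* = 41.
With the rebate, buyers effectively pay Pb = Ps − 58, where Ps is the price sellers receive.
Demand in terms of Ps becomes xd = 822 − 5.5(Ps − 58) = 1141 - 5.5Ps. Setting this equal to supply: 1141 - 5.5Ps = -1237 + 9Ps, so Ps = 164.
Buyers pay Pb = 164 − 58 = 106; x' = -1237 + 9·164 = 239.

x' = 239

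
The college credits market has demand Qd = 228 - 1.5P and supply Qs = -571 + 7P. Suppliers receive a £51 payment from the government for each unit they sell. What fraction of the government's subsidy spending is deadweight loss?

DWL / government spending = 0.21

Pre-subsidy: 228 - 1.5P = -571 + 7P gives P* = 94, Q* = 87.
With the subsidy, sellers receive Ps = Pb + 51 for each unit, where Pb is the price buyers pay.
Supply in terms of Pb becomes Qs = -571 + 7(Pb + 51) = -214 + 7Pb. Setting this equal to demand: 228 - 1.5Pb = -214 + 7Pb, so Pb = 52.
Sellers receive Ps = 52 + 51 = 103; Q' = 228 − 1.5·52 = 150.
ΔCS = ½(87 + 150)(94 − 52) = 4977; ΔPS = ½(87 + 150)(103 − 94) = 1066.5.
Government spending = 51 × 150 = 7650.
DWL = ½ × 51 × (150 − 87) = 1606.5; fraction = 1606.5 / 7650 = 0.21.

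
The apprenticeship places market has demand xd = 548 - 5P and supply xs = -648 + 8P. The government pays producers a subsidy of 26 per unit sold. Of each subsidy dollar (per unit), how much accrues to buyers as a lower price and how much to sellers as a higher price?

Pre-subsidy: 548 - 5P = -648 + 8P gives P* = 92, x* = 88.
With the subsidy, sellers receive Ps = Pb + 26 for each unit, where Pb is the price buyers pay.
Supply in terms of Pb becomes xs = -648 + 8(Pb + 26) = -440 + 8Pb. Setting this equal to demand: 548 - 5Pb = -440 + 8Pb, so Pb = 76.
Sellers receive Ps = 76 + 26 = 102; x' = 548 − 5·76 = 168.
Buyers' price falls by P* − Pb = 92 − 76 = 16; sellers' price rises by Ps − P* = 102 − 92 = 10.

Buyers gain 16 per unit; sellers gain 10 per unit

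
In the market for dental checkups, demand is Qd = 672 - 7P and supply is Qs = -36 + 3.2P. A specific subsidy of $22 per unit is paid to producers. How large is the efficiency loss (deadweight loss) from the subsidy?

Pre-subsidy: 672 - 7P = -36 + 3.2P gives P* = 1180/17, Q* = 3164/17.
With the subsidy, sellers receive Ps = Pb + 22 for each unit, where Pb is the price buyers pay.
Supply in terms of Pb becomes Qs = -36 + 3.2(Pb + 22) = 34.4 + 3.2Pb. Setting this equal to demand: 672 - 7Pb = 34.4 + 3.2Pb, so Pb = 3188/51.
Sellers receive Ps = 3188/51 + 22 = 4310/51; Q' = 672 − 7·(3188/51) = 11956/51.
The subsidy expands output by 11956/51 − 3164/17 = 2464/51 past the efficient level; on those units the gap between marginal cost and willingness to pay runs from 0 up to 22.
DWL = ½ × 22 × 2464/51 = 27104/51.

Deadweight loss = 27104/51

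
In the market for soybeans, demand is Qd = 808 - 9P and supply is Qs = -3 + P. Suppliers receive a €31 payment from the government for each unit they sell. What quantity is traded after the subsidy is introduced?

Q' = 106

Pre-subsidy: 808 - 9P = -3 + P gives P* = 81.1, Q* = 78.1.
With the subsidy, sellers receive Ps = Pb + 31 for each unit, where Pb is the price buyers pay.
Supply in terms of Pb becomes Qs = -3 + 1(Pb + 31) = 28 + Pb. Setting this equal to demand: 808 - 9Pb = 28 + Pb, so Pb = 78.
Sellers receive Ps = 78 + 31 = 109; Q' = 808 − 9·78 = 106.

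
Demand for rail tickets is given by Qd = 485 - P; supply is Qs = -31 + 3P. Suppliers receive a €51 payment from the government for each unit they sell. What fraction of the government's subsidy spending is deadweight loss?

Pre-subsidy: 485 - P = -31 + 3P gives P* = 129, Q* = 356.
With the subsidy, sellers receive Ps = Pb + 51 for each unit, where Pb is the price buyers pay.
Supply in terms of Pb becomes Qs = -31 + 3(Pb + 51) = 122 + 3Pb. Setting this equal to demand: 485 - Pb = 122 + 3Pb, so Pb = 90.75.
Sellers receive Ps = 90.75 + 51 = 141.75; Q' = 485 − 1·90.75 = 394.25.
ΔCS = ½(356 + 394.25)(129 − 90.75) = 14348.53125; ΔPS = ½(356 + 394.25)(141.75 − 129) = 4782.84375.
Government spending = 51 × 394.25 = 20106.75.
DWL = ½ × 51 × (394.25 − 356) = 975.375; fraction = 975.375 / 20106.75 = 153/3154.

DWL / government spending = 153/3154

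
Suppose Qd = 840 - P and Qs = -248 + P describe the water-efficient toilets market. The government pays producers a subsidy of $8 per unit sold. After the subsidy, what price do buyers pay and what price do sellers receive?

Buyers pay $540; sellers receive $548

Pre-subsidy: 840 - P = -248 + P gives P* = 544, Q* = 296.
With the subsidy, sellers receive Ps = Pb + 8 for each unit, where Pb is the price buyers pay.
Supply in terms of Pb becomes Qs = -248 + 1(Pb + 8) = -240 + Pb. Setting this equal to demand: 840 - Pb = -240 + Pb, so Pb = 540.
Sellers receive Ps = 540 + 8 = 548; Q' = 840 − 1·540 = 300.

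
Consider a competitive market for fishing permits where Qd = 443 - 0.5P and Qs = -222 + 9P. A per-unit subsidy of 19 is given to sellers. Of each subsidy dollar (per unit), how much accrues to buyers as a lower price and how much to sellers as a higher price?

Pre-subsidy: 443 - 0.5P = -222 + 9P gives P* = 70, Q* = 408.
With the subsidy, sellers receive Ps = Pb + 19 for each unit, where Pb is the price buyers pay.
Supply in terms of Pb becomes Qs = -222 + 9(Pb + 19) = -51 + 9Pb. Setting this equal to demand: 443 - 0.5Pb = -51 + 9Pb, so Pb = 52.
Sellers receive Ps = 52 + 19 = 71; Q' = 443 − 0.5·52 = 417.
Buyers' price falls by P* − Pb = 70 − 52 = 18; sellers' price rises by Ps − P* = 71 − 70 = 1.

Buyers gain 18 per unit; sellers gain 1 per unit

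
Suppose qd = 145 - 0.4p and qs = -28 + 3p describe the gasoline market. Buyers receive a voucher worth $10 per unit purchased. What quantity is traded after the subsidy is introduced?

q' = 2179/17

Pre-subsidy: 145 - 0.4p = -28 + 3p gives p* = 865/17, q* = 2119/17.
With the rebate, buyers effectively pay pb = ps − 10, where ps is the price sellers receive.
Demand in terms of ps becomes qd = 145 − 0.4(ps − 10) = 149 - 0.4ps. Setting this equal to supply: 149 - 0.4ps = -28 + 3ps, so ps = 885/17.
Buyers pay pb = 885/17 − 10 = 715/17; q' = -28 + 3·(885/17) = 2179/17.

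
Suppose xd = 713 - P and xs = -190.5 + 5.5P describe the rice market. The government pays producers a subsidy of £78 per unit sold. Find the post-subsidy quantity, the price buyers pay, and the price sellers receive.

x' = 640; buyers pay £73; sellers receive £151

Pre-subsidy: 713 - P = -190.5 + 5.5P gives P* = 139, x* = 574.
With the subsidy, sellers receive Ps = Pb + 78 for each unit, where Pb is the price buyers pay.
Supply in terms of Pb becomes xs = -190.5 + 5.5(Pb + 78) = 238.5 + 5.5Pb. Setting this equal to demand: 713 - Pb = 238.5 + 5.5Pb, so Pb = 73.
Sellers receive Ps = 73 + 78 = 151; x' = 713 − 1·73 = 640.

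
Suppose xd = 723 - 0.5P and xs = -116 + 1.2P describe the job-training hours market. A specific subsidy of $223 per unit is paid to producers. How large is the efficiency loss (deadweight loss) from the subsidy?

Pre-subsidy: 723 - 0.5P = -116 + 1.2P gives P* = 8390/17, x* = 8096/17.
With the subsidy, sellers receive Ps = Pb + 223 for each unit, where Pb is the price buyers pay.
Supply in terms of Pb becomes xs = -116 + 1.2(Pb + 223) = 151.6 + 1.2Pb. Setting this equal to demand: 723 - 0.5Pb = 151.6 + 1.2Pb, so Pb = 5714/17.
Sellers receive Ps = 5714/17 + 223 = 9505/17; x' = 723 − 0.5·(5714/17) = 9434/17.
The subsidy expands output by 9434/17 − 8096/17 = 1338/17 past the efficient level; on those units the gap between marginal cost and willingness to pay runs from 0 up to 223.
DWL = ½ × 223 × 1338/17 = 149187/17.

Deadweight loss = 149187/17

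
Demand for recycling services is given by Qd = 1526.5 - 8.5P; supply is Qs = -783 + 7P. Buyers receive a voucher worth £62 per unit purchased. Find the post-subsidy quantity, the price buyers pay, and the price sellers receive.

Q' = 498; buyers pay £121; sellers receive £183

Pre-subsidy: 1526.5 - 8.5P = -783 + 7P gives P* = 149, Q* = 260.
With the rebate, buyers effectively pay Pb = Ps − 62, where Ps is the price sellers receive.
Demand in terms of Ps becomes Qd = 1526.5 − 8.5(Ps − 62) = 2053.5 - 8.5Ps. Setting this equal to supply: 2053.5 - 8.5Ps = -783 + 7Ps, so Ps = 183.
Buyers pay Pb = 183 − 62 = 121; Q' = -783 + 7·183 = 498.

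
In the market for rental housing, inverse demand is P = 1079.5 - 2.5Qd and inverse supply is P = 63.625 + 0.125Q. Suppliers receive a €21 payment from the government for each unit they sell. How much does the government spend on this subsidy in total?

Pre-subsidy: 1079.5 - 2.5Q = 63.625 + 0.125Q gives Q* = 387 and P* = 112.
With the subsidy, sellers receive Ps = Pb + 21 for each unit, where Pb is the price buyers pay.
On the curves, Pb = 1079.5 - 2.5Q and Ps = 63.625 + 0.125Q; the wedge Ps − Pb = 21 gives 63.625 + 0.125Q − (1079.5 - 2.5Q) = 21, so Q' = 395.
Then Pb = 1079.5 − 2.5·395 = 92 and Ps = 63.625 + 0.125·395 = 113.
Government outlay = subsidy × quantity = 21 × 395 = 8295.

Government cost = €8295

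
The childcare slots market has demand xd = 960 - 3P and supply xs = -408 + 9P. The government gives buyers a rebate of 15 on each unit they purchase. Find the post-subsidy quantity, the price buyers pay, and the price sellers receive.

x' = 651.75; buyers pay 102.75; sellers receive 117.75

Pre-subsidy: 960 - 3P = -408 + 9P gives P* = 114, x* = 618.
With the rebate, buyers effectively pay Pb = Ps − 15, where Ps is the price sellers receive.
Demand in terms of Ps becomes xd = 960 − 3(Ps − 15) = 1005 - 3Ps. Setting this equal to supply: 1005 - 3Ps = -408 + 9Ps, so Ps = 117.75.
Buyers pay Pb = 117.75 − 15 = 102.75; x' = -408 + 9·117.75 = 651.75.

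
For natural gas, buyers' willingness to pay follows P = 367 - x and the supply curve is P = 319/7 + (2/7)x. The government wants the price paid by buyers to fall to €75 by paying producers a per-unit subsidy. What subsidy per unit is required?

Required subsidy s = €54 per unit

At a buyer price of 75, quantity demanded is 367 − 1·75 = 292.
Sellers supply 292 only when they receive Ps = 319/7 + (2/7)·292 = 129.
s = Ps − Pb = 129 − 75 = 54.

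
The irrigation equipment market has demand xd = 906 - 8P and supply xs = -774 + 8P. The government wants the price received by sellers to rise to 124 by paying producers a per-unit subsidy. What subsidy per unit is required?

Required subsidy s = 38 per unit

At a seller price of 124, quantity supplied is -774 + 8·124 = 218.
Buyers absorb 218 only when they pay Pb with 906 − 8·Pb = 218, i.e. Pb = 86.
s = Ps − Pb = 124 − 86 = 38.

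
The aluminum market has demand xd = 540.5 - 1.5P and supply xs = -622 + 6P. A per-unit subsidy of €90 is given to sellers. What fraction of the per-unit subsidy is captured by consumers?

Consumer share = 0.8

Pre-subsidy: 540.5 - 1.5P = -622 + 6P gives P* = 155, x* = 308.
With the subsidy, sellers receive Ps = Pb + 90 for each unit, where Pb is the price buyers pay.
Supply in terms of Pb becomes xs = -622 + 6(Pb + 90) = -82 + 6Pb. Setting this equal to demand: 540.5 - 1.5Pb = -82 + 6Pb, so Pb = 83.
Sellers receive Ps = 83 + 90 = 173; x' = 540.5 − 1.5·83 = 416.
Buyers' price falls by P* − Pb = 155 − 83 = 72; sellers' price rises by Ps − P* = 173 − 155 = 18.
So consumers capture 72/90 = 0.8 of each unit of subsidy.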